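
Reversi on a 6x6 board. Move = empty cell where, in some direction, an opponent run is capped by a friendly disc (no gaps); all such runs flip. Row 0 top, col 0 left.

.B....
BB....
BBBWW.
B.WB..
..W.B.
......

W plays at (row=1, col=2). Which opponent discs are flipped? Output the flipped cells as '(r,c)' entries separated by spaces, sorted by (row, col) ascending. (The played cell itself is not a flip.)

Answer: (2,2)

Derivation:
Dir NW: opp run (0,1), next=edge -> no flip
Dir N: first cell '.' (not opp) -> no flip
Dir NE: first cell '.' (not opp) -> no flip
Dir W: opp run (1,1) (1,0), next=edge -> no flip
Dir E: first cell '.' (not opp) -> no flip
Dir SW: opp run (2,1) (3,0), next=edge -> no flip
Dir S: opp run (2,2) capped by W -> flip
Dir SE: first cell 'W' (not opp) -> no flip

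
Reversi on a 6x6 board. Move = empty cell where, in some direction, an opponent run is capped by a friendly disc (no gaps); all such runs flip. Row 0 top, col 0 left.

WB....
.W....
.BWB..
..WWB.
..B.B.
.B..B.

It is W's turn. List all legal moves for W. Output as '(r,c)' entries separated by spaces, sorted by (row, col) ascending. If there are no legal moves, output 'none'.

Answer: (0,2) (1,0) (1,3) (1,4) (2,0) (2,4) (3,1) (3,5) (5,2) (5,5)

Derivation:
(0,2): flips 1 -> legal
(1,0): flips 1 -> legal
(1,2): no bracket -> illegal
(1,3): flips 1 -> legal
(1,4): flips 1 -> legal
(2,0): flips 1 -> legal
(2,4): flips 1 -> legal
(2,5): no bracket -> illegal
(3,0): no bracket -> illegal
(3,1): flips 1 -> legal
(3,5): flips 1 -> legal
(4,0): no bracket -> illegal
(4,1): no bracket -> illegal
(4,3): no bracket -> illegal
(4,5): no bracket -> illegal
(5,0): no bracket -> illegal
(5,2): flips 1 -> legal
(5,3): no bracket -> illegal
(5,5): flips 1 -> legal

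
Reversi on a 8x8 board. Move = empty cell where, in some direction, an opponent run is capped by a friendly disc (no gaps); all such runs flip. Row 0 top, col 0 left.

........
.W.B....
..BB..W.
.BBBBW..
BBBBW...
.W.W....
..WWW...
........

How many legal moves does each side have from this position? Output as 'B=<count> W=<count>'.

Answer: B=9 W=5

Derivation:
-- B to move --
(0,0): flips 1 -> legal
(0,1): no bracket -> illegal
(0,2): no bracket -> illegal
(1,0): no bracket -> illegal
(1,2): no bracket -> illegal
(1,5): no bracket -> illegal
(1,6): no bracket -> illegal
(1,7): no bracket -> illegal
(2,0): no bracket -> illegal
(2,1): no bracket -> illegal
(2,4): no bracket -> illegal
(2,5): no bracket -> illegal
(2,7): no bracket -> illegal
(3,6): flips 1 -> legal
(3,7): no bracket -> illegal
(4,5): flips 1 -> legal
(4,6): no bracket -> illegal
(5,0): no bracket -> illegal
(5,2): no bracket -> illegal
(5,4): flips 1 -> legal
(5,5): flips 1 -> legal
(6,0): flips 1 -> legal
(6,1): flips 1 -> legal
(6,5): no bracket -> illegal
(7,1): no bracket -> illegal
(7,2): no bracket -> illegal
(7,3): flips 4 -> legal
(7,4): no bracket -> illegal
(7,5): flips 2 -> legal
B mobility = 9
-- W to move --
(0,2): no bracket -> illegal
(0,3): flips 4 -> legal
(0,4): no bracket -> illegal
(1,2): no bracket -> illegal
(1,4): no bracket -> illegal
(2,0): flips 2 -> legal
(2,1): flips 2 -> legal
(2,4): flips 3 -> legal
(2,5): no bracket -> illegal
(3,0): flips 4 -> legal
(4,5): no bracket -> illegal
(5,0): no bracket -> illegal
(5,2): no bracket -> illegal
(5,4): no bracket -> illegal
W mobility = 5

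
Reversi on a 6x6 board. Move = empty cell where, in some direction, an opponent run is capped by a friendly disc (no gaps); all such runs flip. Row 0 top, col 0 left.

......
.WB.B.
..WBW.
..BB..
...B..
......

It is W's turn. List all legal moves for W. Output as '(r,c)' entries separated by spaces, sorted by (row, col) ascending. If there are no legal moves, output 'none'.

Answer: (0,2) (0,4) (1,3) (4,2) (4,4)

Derivation:
(0,1): no bracket -> illegal
(0,2): flips 1 -> legal
(0,3): no bracket -> illegal
(0,4): flips 1 -> legal
(0,5): no bracket -> illegal
(1,3): flips 1 -> legal
(1,5): no bracket -> illegal
(2,1): no bracket -> illegal
(2,5): no bracket -> illegal
(3,1): no bracket -> illegal
(3,4): no bracket -> illegal
(4,1): no bracket -> illegal
(4,2): flips 2 -> legal
(4,4): flips 1 -> legal
(5,2): no bracket -> illegal
(5,3): no bracket -> illegal
(5,4): no bracket -> illegal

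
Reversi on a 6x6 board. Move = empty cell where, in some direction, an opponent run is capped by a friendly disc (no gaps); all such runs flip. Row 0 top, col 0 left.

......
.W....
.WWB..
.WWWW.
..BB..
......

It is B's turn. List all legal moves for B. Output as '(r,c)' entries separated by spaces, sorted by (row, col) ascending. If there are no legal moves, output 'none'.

Answer: (1,0) (1,2) (2,0) (2,4) (2,5) (4,1) (4,5)

Derivation:
(0,0): no bracket -> illegal
(0,1): no bracket -> illegal
(0,2): no bracket -> illegal
(1,0): flips 2 -> legal
(1,2): flips 2 -> legal
(1,3): no bracket -> illegal
(2,0): flips 3 -> legal
(2,4): flips 1 -> legal
(2,5): flips 1 -> legal
(3,0): no bracket -> illegal
(3,5): no bracket -> illegal
(4,0): no bracket -> illegal
(4,1): flips 1 -> legal
(4,4): no bracket -> illegal
(4,5): flips 1 -> legal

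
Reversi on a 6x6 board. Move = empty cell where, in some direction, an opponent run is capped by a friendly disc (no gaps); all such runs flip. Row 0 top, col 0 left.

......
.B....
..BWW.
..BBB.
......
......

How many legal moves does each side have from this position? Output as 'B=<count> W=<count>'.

-- B to move --
(1,2): flips 1 -> legal
(1,3): flips 1 -> legal
(1,4): flips 2 -> legal
(1,5): flips 1 -> legal
(2,5): flips 2 -> legal
(3,5): no bracket -> illegal
B mobility = 5
-- W to move --
(0,0): no bracket -> illegal
(0,1): no bracket -> illegal
(0,2): no bracket -> illegal
(1,0): no bracket -> illegal
(1,2): no bracket -> illegal
(1,3): no bracket -> illegal
(2,0): no bracket -> illegal
(2,1): flips 1 -> legal
(2,5): no bracket -> illegal
(3,1): no bracket -> illegal
(3,5): no bracket -> illegal
(4,1): flips 1 -> legal
(4,2): flips 1 -> legal
(4,3): flips 1 -> legal
(4,4): flips 1 -> legal
(4,5): flips 1 -> legal
W mobility = 6

Answer: B=5 W=6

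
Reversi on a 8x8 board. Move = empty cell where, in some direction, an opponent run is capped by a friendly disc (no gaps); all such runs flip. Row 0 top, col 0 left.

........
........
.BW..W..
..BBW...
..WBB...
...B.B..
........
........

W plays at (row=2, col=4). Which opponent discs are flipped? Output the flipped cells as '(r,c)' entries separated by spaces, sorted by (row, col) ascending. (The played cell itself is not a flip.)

Answer: (3,3)

Derivation:
Dir NW: first cell '.' (not opp) -> no flip
Dir N: first cell '.' (not opp) -> no flip
Dir NE: first cell '.' (not opp) -> no flip
Dir W: first cell '.' (not opp) -> no flip
Dir E: first cell 'W' (not opp) -> no flip
Dir SW: opp run (3,3) capped by W -> flip
Dir S: first cell 'W' (not opp) -> no flip
Dir SE: first cell '.' (not opp) -> no flip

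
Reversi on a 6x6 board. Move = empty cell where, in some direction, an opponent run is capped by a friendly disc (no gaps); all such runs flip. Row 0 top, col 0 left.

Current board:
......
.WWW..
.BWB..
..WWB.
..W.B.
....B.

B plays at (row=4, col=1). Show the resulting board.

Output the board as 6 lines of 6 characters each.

Answer: ......
.WWW..
.BWB..
..BWB.
.BW.B.
....B.

Derivation:
Place B at (4,1); scan 8 dirs for brackets.
Dir NW: first cell '.' (not opp) -> no flip
Dir N: first cell '.' (not opp) -> no flip
Dir NE: opp run (3,2) capped by B -> flip
Dir W: first cell '.' (not opp) -> no flip
Dir E: opp run (4,2), next='.' -> no flip
Dir SW: first cell '.' (not opp) -> no flip
Dir S: first cell '.' (not opp) -> no flip
Dir SE: first cell '.' (not opp) -> no flip
All flips: (3,2)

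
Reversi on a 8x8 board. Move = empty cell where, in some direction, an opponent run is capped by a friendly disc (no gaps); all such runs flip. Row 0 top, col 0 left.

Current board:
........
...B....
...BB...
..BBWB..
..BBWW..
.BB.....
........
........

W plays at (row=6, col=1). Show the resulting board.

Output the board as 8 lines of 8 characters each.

Place W at (6,1); scan 8 dirs for brackets.
Dir NW: first cell '.' (not opp) -> no flip
Dir N: opp run (5,1), next='.' -> no flip
Dir NE: opp run (5,2) (4,3) capped by W -> flip
Dir W: first cell '.' (not opp) -> no flip
Dir E: first cell '.' (not opp) -> no flip
Dir SW: first cell '.' (not opp) -> no flip
Dir S: first cell '.' (not opp) -> no flip
Dir SE: first cell '.' (not opp) -> no flip
All flips: (4,3) (5,2)

Answer: ........
...B....
...BB...
..BBWB..
..BWWW..
.BW.....
.W......
........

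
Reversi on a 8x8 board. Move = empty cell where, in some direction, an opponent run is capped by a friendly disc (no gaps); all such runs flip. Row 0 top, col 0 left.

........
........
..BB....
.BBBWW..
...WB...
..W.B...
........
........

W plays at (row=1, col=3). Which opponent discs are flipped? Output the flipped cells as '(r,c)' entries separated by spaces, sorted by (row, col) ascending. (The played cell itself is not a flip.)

Dir NW: first cell '.' (not opp) -> no flip
Dir N: first cell '.' (not opp) -> no flip
Dir NE: first cell '.' (not opp) -> no flip
Dir W: first cell '.' (not opp) -> no flip
Dir E: first cell '.' (not opp) -> no flip
Dir SW: opp run (2,2) (3,1), next='.' -> no flip
Dir S: opp run (2,3) (3,3) capped by W -> flip
Dir SE: first cell '.' (not opp) -> no flip

Answer: (2,3) (3,3)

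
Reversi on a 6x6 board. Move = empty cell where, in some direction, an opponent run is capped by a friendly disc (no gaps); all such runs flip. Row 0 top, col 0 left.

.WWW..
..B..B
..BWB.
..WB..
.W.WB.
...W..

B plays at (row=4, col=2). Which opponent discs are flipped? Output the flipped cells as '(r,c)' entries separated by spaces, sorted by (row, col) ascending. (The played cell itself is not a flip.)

Dir NW: first cell '.' (not opp) -> no flip
Dir N: opp run (3,2) capped by B -> flip
Dir NE: first cell 'B' (not opp) -> no flip
Dir W: opp run (4,1), next='.' -> no flip
Dir E: opp run (4,3) capped by B -> flip
Dir SW: first cell '.' (not opp) -> no flip
Dir S: first cell '.' (not opp) -> no flip
Dir SE: opp run (5,3), next=edge -> no flip

Answer: (3,2) (4,3)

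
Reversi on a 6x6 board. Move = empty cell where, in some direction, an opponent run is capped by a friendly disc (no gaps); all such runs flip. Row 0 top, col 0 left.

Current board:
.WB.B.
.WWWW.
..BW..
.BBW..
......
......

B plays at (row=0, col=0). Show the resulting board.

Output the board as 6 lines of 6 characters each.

Place B at (0,0); scan 8 dirs for brackets.
Dir NW: edge -> no flip
Dir N: edge -> no flip
Dir NE: edge -> no flip
Dir W: edge -> no flip
Dir E: opp run (0,1) capped by B -> flip
Dir SW: edge -> no flip
Dir S: first cell '.' (not opp) -> no flip
Dir SE: opp run (1,1) capped by B -> flip
All flips: (0,1) (1,1)

Answer: BBB.B.
.BWWW.
..BW..
.BBW..
......
......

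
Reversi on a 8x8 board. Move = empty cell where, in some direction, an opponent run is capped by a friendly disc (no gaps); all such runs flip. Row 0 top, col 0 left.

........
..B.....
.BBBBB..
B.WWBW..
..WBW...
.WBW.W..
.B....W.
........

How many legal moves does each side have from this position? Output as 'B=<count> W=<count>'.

-- B to move --
(2,6): no bracket -> illegal
(3,1): flips 2 -> legal
(3,6): flips 1 -> legal
(4,0): no bracket -> illegal
(4,1): flips 3 -> legal
(4,5): flips 2 -> legal
(4,6): flips 1 -> legal
(5,0): flips 1 -> legal
(5,4): flips 2 -> legal
(5,6): no bracket -> illegal
(5,7): no bracket -> illegal
(6,0): flips 3 -> legal
(6,2): no bracket -> illegal
(6,3): flips 1 -> legal
(6,4): no bracket -> illegal
(6,5): no bracket -> illegal
(6,7): no bracket -> illegal
(7,5): no bracket -> illegal
(7,6): no bracket -> illegal
(7,7): flips 4 -> legal
B mobility = 10
-- W to move --
(0,1): no bracket -> illegal
(0,2): flips 2 -> legal
(0,3): no bracket -> illegal
(1,0): flips 1 -> legal
(1,1): flips 1 -> legal
(1,3): flips 2 -> legal
(1,4): flips 3 -> legal
(1,5): flips 2 -> legal
(1,6): no bracket -> illegal
(2,0): no bracket -> illegal
(2,6): no bracket -> illegal
(3,1): no bracket -> illegal
(3,6): no bracket -> illegal
(4,0): no bracket -> illegal
(4,1): no bracket -> illegal
(4,5): no bracket -> illegal
(5,0): no bracket -> illegal
(5,4): flips 1 -> legal
(6,0): no bracket -> illegal
(6,2): flips 1 -> legal
(6,3): no bracket -> illegal
(7,0): no bracket -> illegal
(7,1): flips 1 -> legal
(7,2): no bracket -> illegal
W mobility = 9

Answer: B=10 W=9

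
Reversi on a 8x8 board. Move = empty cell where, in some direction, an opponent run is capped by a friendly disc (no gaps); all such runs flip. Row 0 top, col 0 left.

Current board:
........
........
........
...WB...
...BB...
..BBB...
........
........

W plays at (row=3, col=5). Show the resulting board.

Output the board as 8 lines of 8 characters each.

Answer: ........
........
........
...WWW..
...BB...
..BBB...
........
........

Derivation:
Place W at (3,5); scan 8 dirs for brackets.
Dir NW: first cell '.' (not opp) -> no flip
Dir N: first cell '.' (not opp) -> no flip
Dir NE: first cell '.' (not opp) -> no flip
Dir W: opp run (3,4) capped by W -> flip
Dir E: first cell '.' (not opp) -> no flip
Dir SW: opp run (4,4) (5,3), next='.' -> no flip
Dir S: first cell '.' (not opp) -> no flip
Dir SE: first cell '.' (not opp) -> no flip
All flips: (3,4)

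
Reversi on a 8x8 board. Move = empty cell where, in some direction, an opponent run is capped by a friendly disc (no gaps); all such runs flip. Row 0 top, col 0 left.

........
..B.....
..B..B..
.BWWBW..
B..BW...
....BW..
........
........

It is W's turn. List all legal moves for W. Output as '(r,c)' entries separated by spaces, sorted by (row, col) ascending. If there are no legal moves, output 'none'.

(0,1): no bracket -> illegal
(0,2): flips 2 -> legal
(0,3): no bracket -> illegal
(1,1): flips 1 -> legal
(1,3): no bracket -> illegal
(1,4): no bracket -> illegal
(1,5): flips 1 -> legal
(1,6): no bracket -> illegal
(2,0): no bracket -> illegal
(2,1): no bracket -> illegal
(2,3): no bracket -> illegal
(2,4): flips 1 -> legal
(2,6): no bracket -> illegal
(3,0): flips 1 -> legal
(3,6): no bracket -> illegal
(4,1): no bracket -> illegal
(4,2): flips 1 -> legal
(4,5): no bracket -> illegal
(5,0): no bracket -> illegal
(5,1): no bracket -> illegal
(5,2): no bracket -> illegal
(5,3): flips 2 -> legal
(6,3): no bracket -> illegal
(6,4): flips 1 -> legal
(6,5): flips 2 -> legal

Answer: (0,2) (1,1) (1,5) (2,4) (3,0) (4,2) (5,3) (6,4) (6,5)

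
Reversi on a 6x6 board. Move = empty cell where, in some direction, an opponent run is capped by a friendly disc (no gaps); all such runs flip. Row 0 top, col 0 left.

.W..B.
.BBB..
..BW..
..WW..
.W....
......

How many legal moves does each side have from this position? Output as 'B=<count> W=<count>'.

Answer: B=5 W=4

Derivation:
-- B to move --
(0,0): no bracket -> illegal
(0,2): no bracket -> illegal
(1,0): no bracket -> illegal
(1,4): no bracket -> illegal
(2,1): no bracket -> illegal
(2,4): flips 1 -> legal
(3,0): no bracket -> illegal
(3,1): no bracket -> illegal
(3,4): flips 1 -> legal
(4,0): no bracket -> illegal
(4,2): flips 1 -> legal
(4,3): flips 2 -> legal
(4,4): flips 1 -> legal
(5,0): no bracket -> illegal
(5,1): no bracket -> illegal
(5,2): no bracket -> illegal
B mobility = 5
-- W to move --
(0,0): flips 2 -> legal
(0,2): flips 2 -> legal
(0,3): flips 1 -> legal
(0,5): no bracket -> illegal
(1,0): no bracket -> illegal
(1,4): no bracket -> illegal
(1,5): no bracket -> illegal
(2,0): no bracket -> illegal
(2,1): flips 2 -> legal
(2,4): no bracket -> illegal
(3,1): no bracket -> illegal
W mobility = 4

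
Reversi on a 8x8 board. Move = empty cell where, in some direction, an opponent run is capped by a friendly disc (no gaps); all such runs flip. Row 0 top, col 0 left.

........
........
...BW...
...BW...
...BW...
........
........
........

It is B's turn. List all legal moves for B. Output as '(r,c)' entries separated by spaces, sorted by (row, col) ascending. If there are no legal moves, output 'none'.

Answer: (1,5) (2,5) (3,5) (4,5) (5,5)

Derivation:
(1,3): no bracket -> illegal
(1,4): no bracket -> illegal
(1,5): flips 1 -> legal
(2,5): flips 2 -> legal
(3,5): flips 1 -> legal
(4,5): flips 2 -> legal
(5,3): no bracket -> illegal
(5,4): no bracket -> illegal
(5,5): flips 1 -> legal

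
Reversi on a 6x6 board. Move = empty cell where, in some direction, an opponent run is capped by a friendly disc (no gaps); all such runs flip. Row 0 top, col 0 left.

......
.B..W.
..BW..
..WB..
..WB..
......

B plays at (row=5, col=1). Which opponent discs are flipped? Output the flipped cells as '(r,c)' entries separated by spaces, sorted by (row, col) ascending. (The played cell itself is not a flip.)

Answer: (4,2)

Derivation:
Dir NW: first cell '.' (not opp) -> no flip
Dir N: first cell '.' (not opp) -> no flip
Dir NE: opp run (4,2) capped by B -> flip
Dir W: first cell '.' (not opp) -> no flip
Dir E: first cell '.' (not opp) -> no flip
Dir SW: edge -> no flip
Dir S: edge -> no flip
Dir SE: edge -> no flip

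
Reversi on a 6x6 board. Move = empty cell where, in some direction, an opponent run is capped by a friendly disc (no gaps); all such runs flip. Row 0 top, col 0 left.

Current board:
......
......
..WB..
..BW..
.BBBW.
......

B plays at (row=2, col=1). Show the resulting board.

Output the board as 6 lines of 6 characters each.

Place B at (2,1); scan 8 dirs for brackets.
Dir NW: first cell '.' (not opp) -> no flip
Dir N: first cell '.' (not opp) -> no flip
Dir NE: first cell '.' (not opp) -> no flip
Dir W: first cell '.' (not opp) -> no flip
Dir E: opp run (2,2) capped by B -> flip
Dir SW: first cell '.' (not opp) -> no flip
Dir S: first cell '.' (not opp) -> no flip
Dir SE: first cell 'B' (not opp) -> no flip
All flips: (2,2)

Answer: ......
......
.BBB..
..BW..
.BBBW.
......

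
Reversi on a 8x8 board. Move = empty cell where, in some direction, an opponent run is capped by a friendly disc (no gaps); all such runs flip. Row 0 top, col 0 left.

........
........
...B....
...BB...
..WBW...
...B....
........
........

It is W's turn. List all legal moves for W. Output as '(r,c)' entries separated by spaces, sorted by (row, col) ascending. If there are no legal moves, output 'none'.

(1,2): no bracket -> illegal
(1,3): no bracket -> illegal
(1,4): no bracket -> illegal
(2,2): flips 1 -> legal
(2,4): flips 2 -> legal
(2,5): no bracket -> illegal
(3,2): no bracket -> illegal
(3,5): no bracket -> illegal
(4,5): no bracket -> illegal
(5,2): no bracket -> illegal
(5,4): no bracket -> illegal
(6,2): flips 1 -> legal
(6,3): no bracket -> illegal
(6,4): flips 1 -> legal

Answer: (2,2) (2,4) (6,2) (6,4)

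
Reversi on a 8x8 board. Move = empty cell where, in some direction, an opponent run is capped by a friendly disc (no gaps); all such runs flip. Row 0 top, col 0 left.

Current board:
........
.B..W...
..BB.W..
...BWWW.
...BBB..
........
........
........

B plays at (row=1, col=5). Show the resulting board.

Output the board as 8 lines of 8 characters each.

Place B at (1,5); scan 8 dirs for brackets.
Dir NW: first cell '.' (not opp) -> no flip
Dir N: first cell '.' (not opp) -> no flip
Dir NE: first cell '.' (not opp) -> no flip
Dir W: opp run (1,4), next='.' -> no flip
Dir E: first cell '.' (not opp) -> no flip
Dir SW: first cell '.' (not opp) -> no flip
Dir S: opp run (2,5) (3,5) capped by B -> flip
Dir SE: first cell '.' (not opp) -> no flip
All flips: (2,5) (3,5)

Answer: ........
.B..WB..
..BB.B..
...BWBW.
...BBB..
........
........
........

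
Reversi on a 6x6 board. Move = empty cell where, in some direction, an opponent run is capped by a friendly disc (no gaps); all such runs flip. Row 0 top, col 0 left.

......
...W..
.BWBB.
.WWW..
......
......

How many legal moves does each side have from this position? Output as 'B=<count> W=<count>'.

-- B to move --
(0,2): flips 1 -> legal
(0,3): flips 1 -> legal
(0,4): no bracket -> illegal
(1,1): no bracket -> illegal
(1,2): no bracket -> illegal
(1,4): no bracket -> illegal
(2,0): no bracket -> illegal
(3,0): no bracket -> illegal
(3,4): no bracket -> illegal
(4,0): no bracket -> illegal
(4,1): flips 2 -> legal
(4,2): flips 1 -> legal
(4,3): flips 2 -> legal
(4,4): no bracket -> illegal
B mobility = 5
-- W to move --
(1,0): flips 1 -> legal
(1,1): flips 1 -> legal
(1,2): no bracket -> illegal
(1,4): flips 1 -> legal
(1,5): flips 1 -> legal
(2,0): flips 1 -> legal
(2,5): flips 2 -> legal
(3,0): no bracket -> illegal
(3,4): no bracket -> illegal
(3,5): flips 1 -> legal
W mobility = 7

Answer: B=5 W=7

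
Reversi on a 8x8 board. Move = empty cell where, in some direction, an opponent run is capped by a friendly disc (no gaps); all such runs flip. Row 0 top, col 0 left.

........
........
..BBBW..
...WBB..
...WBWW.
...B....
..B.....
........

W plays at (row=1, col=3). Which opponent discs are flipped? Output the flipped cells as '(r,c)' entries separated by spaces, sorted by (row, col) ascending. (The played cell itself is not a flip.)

Answer: (2,3) (2,4) (3,5)

Derivation:
Dir NW: first cell '.' (not opp) -> no flip
Dir N: first cell '.' (not opp) -> no flip
Dir NE: first cell '.' (not opp) -> no flip
Dir W: first cell '.' (not opp) -> no flip
Dir E: first cell '.' (not opp) -> no flip
Dir SW: opp run (2,2), next='.' -> no flip
Dir S: opp run (2,3) capped by W -> flip
Dir SE: opp run (2,4) (3,5) capped by W -> flip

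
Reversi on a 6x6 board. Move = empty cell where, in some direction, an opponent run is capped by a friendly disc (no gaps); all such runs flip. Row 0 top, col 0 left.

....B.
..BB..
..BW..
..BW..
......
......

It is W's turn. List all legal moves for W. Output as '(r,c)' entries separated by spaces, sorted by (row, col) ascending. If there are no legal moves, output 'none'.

(0,1): flips 1 -> legal
(0,2): no bracket -> illegal
(0,3): flips 1 -> legal
(0,5): no bracket -> illegal
(1,1): flips 1 -> legal
(1,4): no bracket -> illegal
(1,5): no bracket -> illegal
(2,1): flips 1 -> legal
(2,4): no bracket -> illegal
(3,1): flips 1 -> legal
(4,1): flips 1 -> legal
(4,2): no bracket -> illegal
(4,3): no bracket -> illegal

Answer: (0,1) (0,3) (1,1) (2,1) (3,1) (4,1)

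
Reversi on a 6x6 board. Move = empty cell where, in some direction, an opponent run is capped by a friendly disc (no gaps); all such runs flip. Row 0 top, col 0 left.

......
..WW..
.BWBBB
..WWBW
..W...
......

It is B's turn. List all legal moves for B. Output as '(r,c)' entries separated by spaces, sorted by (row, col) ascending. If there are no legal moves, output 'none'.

(0,1): flips 1 -> legal
(0,2): flips 1 -> legal
(0,3): flips 2 -> legal
(0,4): no bracket -> illegal
(1,1): no bracket -> illegal
(1,4): no bracket -> illegal
(3,1): flips 2 -> legal
(4,1): flips 1 -> legal
(4,3): flips 2 -> legal
(4,4): no bracket -> illegal
(4,5): flips 1 -> legal
(5,1): flips 2 -> legal
(5,2): no bracket -> illegal
(5,3): no bracket -> illegal

Answer: (0,1) (0,2) (0,3) (3,1) (4,1) (4,3) (4,5) (5,1)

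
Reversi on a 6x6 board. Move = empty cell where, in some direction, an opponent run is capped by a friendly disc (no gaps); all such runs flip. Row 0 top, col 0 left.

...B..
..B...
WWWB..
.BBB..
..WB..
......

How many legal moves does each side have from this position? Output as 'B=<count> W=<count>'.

Answer: B=8 W=6

Derivation:
-- B to move --
(1,0): flips 1 -> legal
(1,1): flips 2 -> legal
(1,3): flips 1 -> legal
(3,0): flips 1 -> legal
(4,1): flips 1 -> legal
(5,1): flips 1 -> legal
(5,2): flips 1 -> legal
(5,3): flips 1 -> legal
B mobility = 8
-- W to move --
(0,1): no bracket -> illegal
(0,2): flips 1 -> legal
(0,4): no bracket -> illegal
(1,1): no bracket -> illegal
(1,3): no bracket -> illegal
(1,4): no bracket -> illegal
(2,4): flips 2 -> legal
(3,0): no bracket -> illegal
(3,4): no bracket -> illegal
(4,0): flips 1 -> legal
(4,1): flips 1 -> legal
(4,4): flips 2 -> legal
(5,2): no bracket -> illegal
(5,3): no bracket -> illegal
(5,4): flips 2 -> legal
W mobility = 6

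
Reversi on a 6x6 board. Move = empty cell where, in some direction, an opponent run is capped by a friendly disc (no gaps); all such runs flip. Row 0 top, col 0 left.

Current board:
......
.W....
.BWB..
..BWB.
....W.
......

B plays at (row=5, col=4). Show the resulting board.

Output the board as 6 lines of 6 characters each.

Place B at (5,4); scan 8 dirs for brackets.
Dir NW: first cell '.' (not opp) -> no flip
Dir N: opp run (4,4) capped by B -> flip
Dir NE: first cell '.' (not opp) -> no flip
Dir W: first cell '.' (not opp) -> no flip
Dir E: first cell '.' (not opp) -> no flip
Dir SW: edge -> no flip
Dir S: edge -> no flip
Dir SE: edge -> no flip
All flips: (4,4)

Answer: ......
.W....
.BWB..
..BWB.
....B.
....B.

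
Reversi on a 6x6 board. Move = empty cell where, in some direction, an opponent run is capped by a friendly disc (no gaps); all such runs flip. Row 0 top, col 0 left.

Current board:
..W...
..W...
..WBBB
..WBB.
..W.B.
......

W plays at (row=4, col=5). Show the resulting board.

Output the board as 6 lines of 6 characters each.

Place W at (4,5); scan 8 dirs for brackets.
Dir NW: opp run (3,4) (2,3) capped by W -> flip
Dir N: first cell '.' (not opp) -> no flip
Dir NE: edge -> no flip
Dir W: opp run (4,4), next='.' -> no flip
Dir E: edge -> no flip
Dir SW: first cell '.' (not opp) -> no flip
Dir S: first cell '.' (not opp) -> no flip
Dir SE: edge -> no flip
All flips: (2,3) (3,4)

Answer: ..W...
..W...
..WWBB
..WBW.
..W.BW
......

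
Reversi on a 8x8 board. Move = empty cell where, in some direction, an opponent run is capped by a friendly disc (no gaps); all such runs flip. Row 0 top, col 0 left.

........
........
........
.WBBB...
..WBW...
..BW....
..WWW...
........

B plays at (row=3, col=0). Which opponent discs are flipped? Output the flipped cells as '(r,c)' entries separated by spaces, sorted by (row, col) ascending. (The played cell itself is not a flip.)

Answer: (3,1)

Derivation:
Dir NW: edge -> no flip
Dir N: first cell '.' (not opp) -> no flip
Dir NE: first cell '.' (not opp) -> no flip
Dir W: edge -> no flip
Dir E: opp run (3,1) capped by B -> flip
Dir SW: edge -> no flip
Dir S: first cell '.' (not opp) -> no flip
Dir SE: first cell '.' (not opp) -> no flip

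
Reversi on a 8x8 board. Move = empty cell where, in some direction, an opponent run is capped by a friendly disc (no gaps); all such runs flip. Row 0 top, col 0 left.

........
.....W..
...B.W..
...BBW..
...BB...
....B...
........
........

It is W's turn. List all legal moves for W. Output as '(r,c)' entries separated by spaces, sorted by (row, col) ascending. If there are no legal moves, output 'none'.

(1,2): no bracket -> illegal
(1,3): no bracket -> illegal
(1,4): no bracket -> illegal
(2,2): no bracket -> illegal
(2,4): no bracket -> illegal
(3,2): flips 2 -> legal
(4,2): no bracket -> illegal
(4,5): no bracket -> illegal
(5,2): flips 2 -> legal
(5,3): flips 1 -> legal
(5,5): no bracket -> illegal
(6,3): no bracket -> illegal
(6,4): no bracket -> illegal
(6,5): no bracket -> illegal

Answer: (3,2) (5,2) (5,3)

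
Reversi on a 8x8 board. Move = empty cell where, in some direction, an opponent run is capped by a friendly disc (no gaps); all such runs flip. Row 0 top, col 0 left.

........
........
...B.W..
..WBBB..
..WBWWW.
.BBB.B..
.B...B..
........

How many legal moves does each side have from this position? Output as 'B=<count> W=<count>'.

-- B to move --
(1,4): no bracket -> illegal
(1,5): flips 1 -> legal
(1,6): flips 1 -> legal
(2,1): flips 1 -> legal
(2,2): flips 2 -> legal
(2,4): no bracket -> illegal
(2,6): no bracket -> illegal
(3,1): flips 2 -> legal
(3,6): no bracket -> illegal
(3,7): flips 1 -> legal
(4,1): flips 2 -> legal
(4,7): flips 3 -> legal
(5,4): flips 1 -> legal
(5,6): flips 1 -> legal
(5,7): flips 1 -> legal
B mobility = 11
-- W to move --
(1,2): flips 2 -> legal
(1,3): no bracket -> illegal
(1,4): flips 1 -> legal
(2,2): flips 1 -> legal
(2,4): flips 3 -> legal
(2,6): flips 1 -> legal
(3,6): flips 3 -> legal
(4,0): no bracket -> illegal
(4,1): no bracket -> illegal
(5,0): no bracket -> illegal
(5,4): flips 1 -> legal
(5,6): no bracket -> illegal
(6,0): flips 1 -> legal
(6,2): flips 2 -> legal
(6,3): no bracket -> illegal
(6,4): flips 2 -> legal
(6,6): flips 1 -> legal
(7,0): flips 4 -> legal
(7,1): no bracket -> illegal
(7,2): no bracket -> illegal
(7,4): no bracket -> illegal
(7,5): flips 2 -> legal
(7,6): no bracket -> illegal
W mobility = 13

Answer: B=11 W=13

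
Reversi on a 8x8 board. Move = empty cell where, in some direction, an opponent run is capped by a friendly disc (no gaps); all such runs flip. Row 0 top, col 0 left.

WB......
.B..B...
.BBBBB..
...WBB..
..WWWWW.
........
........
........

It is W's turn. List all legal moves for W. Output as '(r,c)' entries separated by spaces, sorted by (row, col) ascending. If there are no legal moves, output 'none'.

Answer: (0,2) (0,4) (1,2) (1,3) (1,5) (1,6) (2,6) (3,6)

Derivation:
(0,2): flips 1 -> legal
(0,3): no bracket -> illegal
(0,4): flips 3 -> legal
(0,5): no bracket -> illegal
(1,0): no bracket -> illegal
(1,2): flips 2 -> legal
(1,3): flips 3 -> legal
(1,5): flips 3 -> legal
(1,6): flips 2 -> legal
(2,0): no bracket -> illegal
(2,6): flips 1 -> legal
(3,0): no bracket -> illegal
(3,1): no bracket -> illegal
(3,2): no bracket -> illegal
(3,6): flips 2 -> legal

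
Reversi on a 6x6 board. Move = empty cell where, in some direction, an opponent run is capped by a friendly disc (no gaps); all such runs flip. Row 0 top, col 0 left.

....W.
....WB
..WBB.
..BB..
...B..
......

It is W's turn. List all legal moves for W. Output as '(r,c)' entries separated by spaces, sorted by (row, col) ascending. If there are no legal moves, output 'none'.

(0,5): no bracket -> illegal
(1,2): no bracket -> illegal
(1,3): no bracket -> illegal
(2,1): no bracket -> illegal
(2,5): flips 2 -> legal
(3,1): no bracket -> illegal
(3,4): flips 1 -> legal
(3,5): no bracket -> illegal
(4,1): flips 2 -> legal
(4,2): flips 1 -> legal
(4,4): flips 1 -> legal
(5,2): no bracket -> illegal
(5,3): no bracket -> illegal
(5,4): no bracket -> illegal

Answer: (2,5) (3,4) (4,1) (4,2) (4,4)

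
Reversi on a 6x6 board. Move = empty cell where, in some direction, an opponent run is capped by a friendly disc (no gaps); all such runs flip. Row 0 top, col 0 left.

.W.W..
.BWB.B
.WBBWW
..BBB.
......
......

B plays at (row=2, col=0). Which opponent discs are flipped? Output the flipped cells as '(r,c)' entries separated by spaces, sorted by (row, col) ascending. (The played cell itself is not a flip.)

Dir NW: edge -> no flip
Dir N: first cell '.' (not opp) -> no flip
Dir NE: first cell 'B' (not opp) -> no flip
Dir W: edge -> no flip
Dir E: opp run (2,1) capped by B -> flip
Dir SW: edge -> no flip
Dir S: first cell '.' (not opp) -> no flip
Dir SE: first cell '.' (not opp) -> no flip

Answer: (2,1)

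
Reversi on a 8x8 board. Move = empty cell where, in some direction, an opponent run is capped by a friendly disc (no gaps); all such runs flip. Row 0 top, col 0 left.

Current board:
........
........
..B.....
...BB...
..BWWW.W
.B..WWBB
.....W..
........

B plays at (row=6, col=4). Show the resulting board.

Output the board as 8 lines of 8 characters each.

Place B at (6,4); scan 8 dirs for brackets.
Dir NW: first cell '.' (not opp) -> no flip
Dir N: opp run (5,4) (4,4) capped by B -> flip
Dir NE: opp run (5,5), next='.' -> no flip
Dir W: first cell '.' (not opp) -> no flip
Dir E: opp run (6,5), next='.' -> no flip
Dir SW: first cell '.' (not opp) -> no flip
Dir S: first cell '.' (not opp) -> no flip
Dir SE: first cell '.' (not opp) -> no flip
All flips: (4,4) (5,4)

Answer: ........
........
..B.....
...BB...
..BWBW.W
.B..BWBB
....BW..
........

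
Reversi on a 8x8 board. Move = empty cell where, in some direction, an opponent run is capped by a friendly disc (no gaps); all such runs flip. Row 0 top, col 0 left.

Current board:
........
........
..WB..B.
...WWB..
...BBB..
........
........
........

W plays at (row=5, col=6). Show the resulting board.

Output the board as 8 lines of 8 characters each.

Place W at (5,6); scan 8 dirs for brackets.
Dir NW: opp run (4,5) capped by W -> flip
Dir N: first cell '.' (not opp) -> no flip
Dir NE: first cell '.' (not opp) -> no flip
Dir W: first cell '.' (not opp) -> no flip
Dir E: first cell '.' (not opp) -> no flip
Dir SW: first cell '.' (not opp) -> no flip
Dir S: first cell '.' (not opp) -> no flip
Dir SE: first cell '.' (not opp) -> no flip
All flips: (4,5)

Answer: ........
........
..WB..B.
...WWB..
...BBW..
......W.
........
........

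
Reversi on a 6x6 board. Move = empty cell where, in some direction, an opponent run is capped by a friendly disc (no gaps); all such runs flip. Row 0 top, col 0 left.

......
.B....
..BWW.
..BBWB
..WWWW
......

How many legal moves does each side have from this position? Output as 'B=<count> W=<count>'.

Answer: B=9 W=6

Derivation:
-- B to move --
(1,2): no bracket -> illegal
(1,3): flips 2 -> legal
(1,4): flips 1 -> legal
(1,5): flips 1 -> legal
(2,5): flips 2 -> legal
(3,1): no bracket -> illegal
(4,1): no bracket -> illegal
(5,1): flips 1 -> legal
(5,2): flips 1 -> legal
(5,3): flips 2 -> legal
(5,4): flips 1 -> legal
(5,5): flips 2 -> legal
B mobility = 9
-- W to move --
(0,0): flips 3 -> legal
(0,1): no bracket -> illegal
(0,2): no bracket -> illegal
(1,0): no bracket -> illegal
(1,2): flips 2 -> legal
(1,3): no bracket -> illegal
(2,0): no bracket -> illegal
(2,1): flips 2 -> legal
(2,5): flips 1 -> legal
(3,1): flips 2 -> legal
(4,1): flips 1 -> legal
W mobility = 6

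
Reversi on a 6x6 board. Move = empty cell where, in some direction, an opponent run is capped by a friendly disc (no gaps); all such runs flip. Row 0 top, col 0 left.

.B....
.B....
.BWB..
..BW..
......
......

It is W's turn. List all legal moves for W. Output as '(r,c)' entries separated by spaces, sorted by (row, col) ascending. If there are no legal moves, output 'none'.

Answer: (0,0) (1,3) (2,0) (2,4) (3,1) (4,2)

Derivation:
(0,0): flips 1 -> legal
(0,2): no bracket -> illegal
(1,0): no bracket -> illegal
(1,2): no bracket -> illegal
(1,3): flips 1 -> legal
(1,4): no bracket -> illegal
(2,0): flips 1 -> legal
(2,4): flips 1 -> legal
(3,0): no bracket -> illegal
(3,1): flips 1 -> legal
(3,4): no bracket -> illegal
(4,1): no bracket -> illegal
(4,2): flips 1 -> legal
(4,3): no bracket -> illegal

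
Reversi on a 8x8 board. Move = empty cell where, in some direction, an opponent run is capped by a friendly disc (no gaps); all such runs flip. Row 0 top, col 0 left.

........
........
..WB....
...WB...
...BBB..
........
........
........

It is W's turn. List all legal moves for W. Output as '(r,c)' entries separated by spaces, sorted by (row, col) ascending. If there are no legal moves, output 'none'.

Answer: (1,3) (2,4) (3,5) (5,3) (5,5)

Derivation:
(1,2): no bracket -> illegal
(1,3): flips 1 -> legal
(1,4): no bracket -> illegal
(2,4): flips 1 -> legal
(2,5): no bracket -> illegal
(3,2): no bracket -> illegal
(3,5): flips 1 -> legal
(3,6): no bracket -> illegal
(4,2): no bracket -> illegal
(4,6): no bracket -> illegal
(5,2): no bracket -> illegal
(5,3): flips 1 -> legal
(5,4): no bracket -> illegal
(5,5): flips 1 -> legal
(5,6): no bracket -> illegal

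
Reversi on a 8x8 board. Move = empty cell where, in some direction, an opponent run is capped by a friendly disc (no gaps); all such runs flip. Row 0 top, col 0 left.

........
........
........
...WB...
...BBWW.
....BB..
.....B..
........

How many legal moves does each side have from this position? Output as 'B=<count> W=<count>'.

-- B to move --
(2,2): flips 1 -> legal
(2,3): flips 1 -> legal
(2,4): no bracket -> illegal
(3,2): flips 1 -> legal
(3,5): flips 1 -> legal
(3,6): flips 1 -> legal
(3,7): flips 1 -> legal
(4,2): no bracket -> illegal
(4,7): flips 2 -> legal
(5,6): flips 1 -> legal
(5,7): no bracket -> illegal
B mobility = 8
-- W to move --
(2,3): flips 1 -> legal
(2,4): no bracket -> illegal
(2,5): no bracket -> illegal
(3,2): no bracket -> illegal
(3,5): flips 1 -> legal
(4,2): flips 2 -> legal
(5,2): no bracket -> illegal
(5,3): flips 1 -> legal
(5,6): no bracket -> illegal
(6,3): flips 1 -> legal
(6,4): flips 1 -> legal
(6,6): flips 2 -> legal
(7,4): no bracket -> illegal
(7,5): flips 2 -> legal
(7,6): no bracket -> illegal
W mobility = 8

Answer: B=8 W=8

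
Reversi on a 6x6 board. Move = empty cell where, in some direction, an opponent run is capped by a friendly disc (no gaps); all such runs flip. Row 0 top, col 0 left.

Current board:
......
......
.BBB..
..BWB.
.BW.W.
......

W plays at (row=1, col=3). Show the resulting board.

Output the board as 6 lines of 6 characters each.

Place W at (1,3); scan 8 dirs for brackets.
Dir NW: first cell '.' (not opp) -> no flip
Dir N: first cell '.' (not opp) -> no flip
Dir NE: first cell '.' (not opp) -> no flip
Dir W: first cell '.' (not opp) -> no flip
Dir E: first cell '.' (not opp) -> no flip
Dir SW: opp run (2,2), next='.' -> no flip
Dir S: opp run (2,3) capped by W -> flip
Dir SE: first cell '.' (not opp) -> no flip
All flips: (2,3)

Answer: ......
...W..
.BBW..
..BWB.
.BW.W.
......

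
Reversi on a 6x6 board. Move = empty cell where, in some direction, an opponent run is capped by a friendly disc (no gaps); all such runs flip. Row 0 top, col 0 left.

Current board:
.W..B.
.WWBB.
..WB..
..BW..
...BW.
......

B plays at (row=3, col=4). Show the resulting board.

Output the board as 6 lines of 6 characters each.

Answer: .W..B.
.WWBB.
..WB..
..BBB.
...BW.
......

Derivation:
Place B at (3,4); scan 8 dirs for brackets.
Dir NW: first cell 'B' (not opp) -> no flip
Dir N: first cell '.' (not opp) -> no flip
Dir NE: first cell '.' (not opp) -> no flip
Dir W: opp run (3,3) capped by B -> flip
Dir E: first cell '.' (not opp) -> no flip
Dir SW: first cell 'B' (not opp) -> no flip
Dir S: opp run (4,4), next='.' -> no flip
Dir SE: first cell '.' (not opp) -> no flip
All flips: (3,3)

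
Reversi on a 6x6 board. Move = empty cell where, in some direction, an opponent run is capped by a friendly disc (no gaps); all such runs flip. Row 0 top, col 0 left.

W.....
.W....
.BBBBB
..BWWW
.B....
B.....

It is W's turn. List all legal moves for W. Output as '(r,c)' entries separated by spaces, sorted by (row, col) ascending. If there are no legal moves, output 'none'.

Answer: (1,2) (1,3) (1,4) (1,5) (3,1)

Derivation:
(1,0): no bracket -> illegal
(1,2): flips 1 -> legal
(1,3): flips 2 -> legal
(1,4): flips 1 -> legal
(1,5): flips 2 -> legal
(2,0): no bracket -> illegal
(3,0): no bracket -> illegal
(3,1): flips 2 -> legal
(4,0): no bracket -> illegal
(4,2): no bracket -> illegal
(4,3): no bracket -> illegal
(5,1): no bracket -> illegal
(5,2): no bracket -> illegal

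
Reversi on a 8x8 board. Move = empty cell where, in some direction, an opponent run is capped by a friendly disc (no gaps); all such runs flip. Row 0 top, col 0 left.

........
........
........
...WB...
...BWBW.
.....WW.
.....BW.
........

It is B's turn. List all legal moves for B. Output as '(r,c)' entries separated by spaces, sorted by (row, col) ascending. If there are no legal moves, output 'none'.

(2,2): no bracket -> illegal
(2,3): flips 1 -> legal
(2,4): no bracket -> illegal
(3,2): flips 1 -> legal
(3,5): no bracket -> illegal
(3,6): no bracket -> illegal
(3,7): no bracket -> illegal
(4,2): no bracket -> illegal
(4,7): flips 2 -> legal
(5,3): no bracket -> illegal
(5,4): flips 1 -> legal
(5,7): no bracket -> illegal
(6,4): no bracket -> illegal
(6,7): flips 2 -> legal
(7,5): no bracket -> illegal
(7,6): no bracket -> illegal
(7,7): no bracket -> illegal

Answer: (2,3) (3,2) (4,7) (5,4) (6,7)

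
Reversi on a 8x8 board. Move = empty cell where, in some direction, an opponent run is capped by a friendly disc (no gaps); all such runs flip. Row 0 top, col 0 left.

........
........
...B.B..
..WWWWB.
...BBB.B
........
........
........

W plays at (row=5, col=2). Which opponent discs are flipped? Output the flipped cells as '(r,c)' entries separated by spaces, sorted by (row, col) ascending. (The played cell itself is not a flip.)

Dir NW: first cell '.' (not opp) -> no flip
Dir N: first cell '.' (not opp) -> no flip
Dir NE: opp run (4,3) capped by W -> flip
Dir W: first cell '.' (not opp) -> no flip
Dir E: first cell '.' (not opp) -> no flip
Dir SW: first cell '.' (not opp) -> no flip
Dir S: first cell '.' (not opp) -> no flip
Dir SE: first cell '.' (not opp) -> no flip

Answer: (4,3)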